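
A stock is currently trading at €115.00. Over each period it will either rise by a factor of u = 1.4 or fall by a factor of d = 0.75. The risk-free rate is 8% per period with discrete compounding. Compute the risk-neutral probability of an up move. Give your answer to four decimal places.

Risk-neutral probability p = (1 + 0.08 − 0.75)/(1.4 − 0.75) = 0.3300/0.6500 = 0.5077

p = 0.5077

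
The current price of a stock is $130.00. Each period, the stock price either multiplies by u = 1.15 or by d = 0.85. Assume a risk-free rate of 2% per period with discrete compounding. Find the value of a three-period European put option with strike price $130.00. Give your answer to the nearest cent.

$10.46

Risk-neutral probability p = (1 + 0.02 − 0.85)/(1.15 − 0.85) = 0.1700/0.3000 = 0.5667
Terminal stock prices: S_uuu = 197.7, S_uud = 146.1, S_udd = 108, S_ddd = 79.84
Terminal payoffs (K − S): max(-67.71, 0) = 0, max(-16.14, 0) = 0, max(21.99, 0) = 21.99, max(50.16, 0) = 50.16
Node uu (S = 171.9): V_uu = 1/1.02·[0.5667·0.0000 + 0.4333·0.0000] = 0.0000
Node ud (S = 127.1): V_ud = 1/1.02·[0.5667·0.0000 + 0.4333·21.9863] = 9.3406
Node dd (S = 93.92): V_dd = 1/1.02·[0.5667·21.9863 + 0.4333·50.1638] = 33.5260
Node u (S = 149.5): V_u = 1/1.02·[0.5667·0.0000 + 0.4333·9.3406] = 3.9682
Node d (S = 110.5): V_d = 1/1.02·[0.5667·9.3406 + 0.4333·33.5260] = 19.4323
Node 0 (S = 130): V_0 = 1/1.02·[0.5667·3.9682 + 0.4333·19.4323] = 10.4601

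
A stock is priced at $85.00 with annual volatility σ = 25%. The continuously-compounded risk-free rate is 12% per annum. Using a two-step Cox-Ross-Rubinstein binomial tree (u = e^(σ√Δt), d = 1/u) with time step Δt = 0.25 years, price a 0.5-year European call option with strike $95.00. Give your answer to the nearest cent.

$4.64

CRR parameters: u = e^(σ√Δt) = e^(0.25·√0.25) = 1.1331, d = 1/u = 0.8825
Per-period rate: rΔt = 0.12·0.25 = 0.03, so R = e^0.03 = 1.0305
Risk-neutral probability p = (e^0.03 − 0.8825)/(1.1331 − 0.8825) = 0.1480/0.2507 = 0.5903
Terminal stock prices: S_uu = 109.1, S_ud = 85, S_dd = 66.2
Terminal payoffs (S − K): max(14.14, 0) = 14.14, max(-10, 0) = 0, max(-28.8, 0) = 0
Node u (S = 96.32): V_u = e^(−0.03)·[0.5903·14.1422 + 0.4097·0.0000] = 8.1013
Node d (S = 75.01): V_d = e^(−0.03)·[0.5903·0.0000 + 0.4097·0.0000] = 0.0000
Node 0 (S = 85): V_0 = e^(−0.03)·[0.5903·8.1013 + 0.4097·0.0000] = 4.6408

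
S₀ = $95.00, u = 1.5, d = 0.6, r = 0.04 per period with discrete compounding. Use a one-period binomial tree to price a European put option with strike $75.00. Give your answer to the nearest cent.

$8.85

Risk-neutral probability p = (1 + 0.04 − 0.6)/(1.5 − 0.6) = 0.4400/0.9000 = 0.4889
Terminal stock prices: S_u = 142.5, S_d = 57
Terminal payoffs (K − S): max(-67.5, 0) = 0, max(18, 0) = 18
Node 0 (S = 95): V_0 = 1/1.04·[0.4889·0.0000 + 0.5111·18.0000] = 8.8462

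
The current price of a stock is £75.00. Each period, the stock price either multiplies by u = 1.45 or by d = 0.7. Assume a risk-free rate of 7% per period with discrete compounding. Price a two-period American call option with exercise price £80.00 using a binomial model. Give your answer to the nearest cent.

£16.51

Risk-neutral probability p = (1 + 0.07 − 0.7)/(1.45 − 0.7) = 0.3700/0.7500 = 0.4933
Terminal stock prices: S_uu = 157.7, S_ud = 76.12, S_dd = 36.75
Terminal payoffs (S − K): max(77.69, 0) = 77.69, max(-3.875, 0) = 0, max(-43.25, 0) = 0
Node u (S = 108.8): continuation = 1/1.07·[0.4933·77.6875 + 0.5067·0.0000] = 35.8185; exercise value = 28.7500 ≤ continuation, so V_u = 35.8185
Node d (S = 52.5): continuation = 1/1.07·[0.4933·0.0000 + 0.5067·0.0000] = 0.0000; exercise value = 0.0000 ≤ continuation, so V_d = 0.0000
Node 0 (S = 75): continuation = 1/1.07·[0.4933·35.8185 + 0.5067·0.0000] = 16.5145; exercise value = 0.0000 ≤ continuation, so V_0 = 16.5145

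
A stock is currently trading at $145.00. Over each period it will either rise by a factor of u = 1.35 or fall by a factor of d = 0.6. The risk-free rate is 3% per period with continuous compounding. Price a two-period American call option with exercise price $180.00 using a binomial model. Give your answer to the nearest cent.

$26.14

Risk-neutral probability p = (e^0.03 − 0.6)/(1.35 − 0.6) = 0.4305/0.7500 = 0.5739
Terminal stock prices: S_uu = 264.3, S_ud = 117.4, S_dd = 52.2
Terminal payoffs (S − K): max(84.26, 0) = 84.26, max(-62.55, 0) = 0, max(-127.8, 0) = 0
Node u (S = 195.8): continuation = e^(−0.03)·[0.5739·84.2625 + 0.4261·0.0000] = 46.9323; exercise value = 15.7500 ≤ continuation, so V_u = 46.9323
Node d (S = 87): continuation = e^(−0.03)·[0.5739·0.0000 + 0.4261·0.0000] = 0.0000; exercise value = 0.0000 ≤ continuation, so V_d = 0.0000
Node 0 (S = 145): continuation = e^(−0.03)·[0.5739·46.9323 + 0.4261·0.0000] = 26.1402; exercise value = 0.0000 ≤ continuation, so V_0 = 26.1402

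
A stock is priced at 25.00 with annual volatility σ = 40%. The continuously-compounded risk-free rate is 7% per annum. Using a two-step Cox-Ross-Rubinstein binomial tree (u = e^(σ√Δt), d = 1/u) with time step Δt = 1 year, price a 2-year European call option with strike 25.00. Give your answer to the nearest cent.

6.38

CRR parameters: u = e^(σ√Δt) = e^(0.4·√1) = 1.4918, d = 1/u = 0.6703
Per-period rate: rΔt = 0.07·1 = 0.07, so R = e^0.07 = 1.0725
Risk-neutral probability p = (e^0.07 − 0.6703)/(1.4918 − 0.6703) = 0.4022/0.8215 = 0.4896
Terminal stock prices: S_uu = 55.64, S_ud = 25, S_dd = 11.23
Terminal payoffs (S − K): max(30.64, 0) = 30.64, max(0, 0) = 0, max(-13.77, 0) = 0
Node u (S = 37.3): V_u = e^(−0.07)·[0.4896·30.6385 + 0.5104·0.0000] = 13.9858
Node d (S = 16.76): V_d = e^(−0.07)·[0.4896·0.0000 + 0.5104·0.0000] = 0.0000
Node 0 (S = 25): V_0 = e^(−0.07)·[0.4896·13.9858 + 0.5104·0.0000] = 6.3842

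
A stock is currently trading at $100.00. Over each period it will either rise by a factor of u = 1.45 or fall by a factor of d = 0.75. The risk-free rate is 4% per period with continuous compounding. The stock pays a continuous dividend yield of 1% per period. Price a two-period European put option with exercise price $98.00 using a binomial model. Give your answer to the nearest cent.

Per-period risk-free factor R = e^0.04 = 1.0408; dividend-adjusted growth = e^(0.04−0.01) = 1.0305.
Risk-neutral probability p = (1.0305 − 0.75)/(1.45 − 0.75) = 0.2805/0.7000 = 0.4006
Terminal stock prices: S_uu = 210.2, S_ud = 108.8, S_dd = 56.25
Terminal payoffs (K − S): max(-112.2, 0) = 0, max(-10.75, 0) = 0, max(41.75, 0) = 41.75
Node u (S = 145): V_u = e^(−0.04)·[0.4006·0.0000 + 0.5994·0.0000] = 0.0000
Node d (S = 75): V_d = e^(−0.04)·[0.4006·0.0000 + 0.5994·41.7500] = 24.0417
Node 0 (S = 100): V_0 = e^(−0.04)·[0.4006·0.0000 + 0.5994·24.0417] = 13.8444

$13.84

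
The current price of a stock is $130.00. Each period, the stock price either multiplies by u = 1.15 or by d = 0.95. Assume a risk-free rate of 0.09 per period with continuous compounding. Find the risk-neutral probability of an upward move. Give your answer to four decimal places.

Risk-neutral probability p = (e^0.09 − 0.95)/(1.15 − 0.95) = 0.1442/0.2000 = 0.7209

p = 0.7209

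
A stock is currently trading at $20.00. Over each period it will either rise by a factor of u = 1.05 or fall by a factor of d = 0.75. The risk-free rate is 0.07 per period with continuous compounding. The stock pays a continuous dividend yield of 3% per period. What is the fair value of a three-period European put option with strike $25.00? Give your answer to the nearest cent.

Per-period risk-free factor R = e^0.07 = 1.0725; dividend-adjusted growth = e^(0.07−0.03) = 1.0408.
Risk-neutral probability p = (1.0408 − 0.75)/(1.05 − 0.75) = 0.2908/0.3000 = 0.9694
Terminal stock prices: S_uuu = 23.15, S_uud = 16.54, S_udd = 11.81, S_ddd = 8.438
Terminal payoffs (K − S): max(1.847, 0) = 1.847, max(8.462, 0) = 8.462, max(13.19, 0) = 13.19, max(16.56, 0) = 16.56
Node uu (S = 22.05): V_uu = e^(−0.07)·[0.9694·1.8475 + 0.0306·8.4625] = 1.9115
Node ud (S = 15.75): V_ud = e^(−0.07)·[0.9694·8.4625 + 0.0306·13.1875] = 8.0253
Node dd (S = 11.25): V_dd = e^(−0.07)·[0.9694·13.1875 + 0.0306·16.5625] = 12.3923
Node u (S = 21): V_u = e^(−0.07)·[0.9694·1.9115 + 0.0306·8.0253] = 1.9569
Node d (S = 15): V_d = e^(−0.07)·[0.9694·8.0253 + 0.0306·12.3923] = 7.6075
Node 0 (S = 20): V_0 = e^(−0.07)·[0.9694·1.9569 + 0.0306·7.6075] = 1.9860

$1.99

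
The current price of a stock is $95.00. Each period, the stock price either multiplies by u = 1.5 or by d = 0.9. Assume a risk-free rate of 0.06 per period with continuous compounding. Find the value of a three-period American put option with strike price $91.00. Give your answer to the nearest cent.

Risk-neutral probability p = (e^0.06 − 0.9)/(1.5 − 0.9) = 0.1618/0.6000 = 0.2697
Terminal stock prices: S_uuu = 320.6, S_uud = 192.4, S_udd = 115.4, S_ddd = 69.26
Terminal payoffs (K − S): max(-229.6, 0) = 0, max(-101.4, 0) = 0, max(-24.43, 0) = 0, max(21.74, 0) = 21.74
Node uu (S = 213.8): continuation = e^(−0.06)·[0.2697·0.0000 + 0.7303·0.0000] = 0.0000; exercise value = 0.0000 ≤ continuation, so V_uu = 0.0000
Node ud (S = 128.2): continuation = e^(−0.06)·[0.2697·0.0000 + 0.7303·0.0000] = 0.0000; exercise value = 0.0000 ≤ continuation, so V_ud = 0.0000
Node dd (S = 76.95): continuation = e^(−0.06)·[0.2697·0.0000 + 0.7303·21.7450] = 14.9550; exercise value = 14.0500 ≤ continuation, so V_dd = 14.9550
Node u (S = 142.5): continuation = e^(−0.06)·[0.2697·0.0000 + 0.7303·0.0000] = 0.0000; exercise value = 0.0000 ≤ continuation, so V_u = 0.0000
Node d (S = 85.5): continuation = e^(−0.06)·[0.2697·0.0000 + 0.7303·14.9550] = 10.2852; exercise value = 5.5000 ≤ continuation, so V_d = 10.2852
Node 0 (S = 95): continuation = e^(−0.06)·[0.2697·0.0000 + 0.7303·10.2852] = 7.0736; exercise value = 0.0000 ≤ continuation, so V_0 = 7.0736

$7.07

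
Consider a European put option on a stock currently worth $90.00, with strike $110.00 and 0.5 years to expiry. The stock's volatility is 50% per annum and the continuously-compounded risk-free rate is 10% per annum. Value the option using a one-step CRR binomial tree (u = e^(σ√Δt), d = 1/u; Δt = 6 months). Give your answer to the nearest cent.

$22.99

CRR parameters: u = e^(σ√Δt) = e^(0.5·√0.5) = 1.4241, d = 1/u = 0.7022
Per-period rate: rΔt = 0.1·0.5 = 0.05, so R = e^0.05 = 1.0513
Risk-neutral probability p = (e^0.05 − 0.7022)/(1.4241 − 0.7022) = 0.3491/0.7219 = 0.4835
Terminal stock prices: S_u = 128.2, S_d = 63.2
Terminal payoffs (K − S): max(-18.17, 0) = 0, max(46.8, 0) = 46.8
Node 0 (S = 90): V_0 = e^(−0.05)·[0.4835·0.0000 + 0.5165·46.8030] = 22.9930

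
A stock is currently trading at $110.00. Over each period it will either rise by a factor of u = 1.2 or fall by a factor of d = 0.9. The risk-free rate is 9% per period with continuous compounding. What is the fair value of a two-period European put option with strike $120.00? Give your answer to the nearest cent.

$3.67

Risk-neutral probability p = (e^0.09 − 0.9)/(1.2 − 0.9) = 0.1942/0.3000 = 0.6472
Terminal stock prices: S_uu = 158.4, S_ud = 118.8, S_dd = 89.1
Terminal payoffs (K − S): max(-38.4, 0) = 0, max(1.2, 0) = 1.2, max(30.9, 0) = 30.9
Node u (S = 132): V_u = e^(−0.09)·[0.6472·0.0000 + 0.3528·1.2000] = 0.3869
Node d (S = 99): V_d = e^(−0.09)·[0.6472·1.2000 + 0.3528·30.9000] = 10.6717
Node 0 (S = 110): V_0 = e^(−0.09)·[0.6472·0.3869 + 0.3528·10.6717] = 3.6693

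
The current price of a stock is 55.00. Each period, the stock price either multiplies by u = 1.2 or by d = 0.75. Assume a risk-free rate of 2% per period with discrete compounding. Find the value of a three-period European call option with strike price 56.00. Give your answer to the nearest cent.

9.33

Risk-neutral probability p = (1 + 0.02 − 0.75)/(1.2 − 0.75) = 0.2700/0.4500 = 0.6000
Terminal stock prices: S_uuu = 95.04, S_uud = 59.4, S_udd = 37.12, S_ddd = 23.2
Terminal payoffs (S − K): max(39.04, 0) = 39.04, max(3.4, 0) = 3.4, max(-18.88, 0) = 0, max(-32.8, 0) = 0
Node uu (S = 79.2): V_uu = 1/1.02·[0.6000·39.0400 + 0.4000·3.4000] = 24.2980
Node ud (S = 49.5): V_ud = 1/1.02·[0.6000·3.4000 + 0.4000·0.0000] = 2.0000
Node dd (S = 30.94): V_dd = 1/1.02·[0.6000·0.0000 + 0.4000·0.0000] = 0.0000
Node u (S = 66): V_u = 1/1.02·[0.6000·24.2980 + 0.4000·2.0000] = 15.0773
Node d (S = 41.25): V_d = 1/1.02·[0.6000·2.0000 + 0.4000·0.0000] = 1.1765
Node 0 (S = 55): V_0 = 1/1.02·[0.6000·15.0773 + 0.4000·1.1765] = 9.3303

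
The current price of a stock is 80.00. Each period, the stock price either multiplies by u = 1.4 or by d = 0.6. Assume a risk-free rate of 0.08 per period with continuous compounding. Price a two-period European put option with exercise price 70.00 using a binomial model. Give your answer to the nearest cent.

6.64

Risk-neutral probability p = (e^0.08 − 0.6)/(1.4 − 0.6) = 0.4833/0.8000 = 0.6041
Terminal stock prices: S_uu = 156.8, S_ud = 67.2, S_dd = 28.8
Terminal payoffs (K − S): max(-86.8, 0) = 0, max(2.8, 0) = 2.8, max(41.2, 0) = 41.2
Node u (S = 112): V_u = e^(−0.08)·[0.6041·0.0000 + 0.3959·2.8000] = 1.0233
Node d (S = 48): V_d = e^(−0.08)·[0.6041·2.8000 + 0.3959·41.2000] = 16.6181
Node 0 (S = 80): V_0 = e^(−0.08)·[0.6041·1.0233 + 0.3959·16.6181] = 6.6438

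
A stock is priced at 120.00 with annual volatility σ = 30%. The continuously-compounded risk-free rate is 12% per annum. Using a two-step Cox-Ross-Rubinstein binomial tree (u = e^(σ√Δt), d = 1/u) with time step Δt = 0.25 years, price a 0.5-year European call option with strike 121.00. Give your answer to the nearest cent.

12.26

CRR parameters: u = e^(σ√Δt) = e^(0.3·√0.25) = 1.1618, d = 1/u = 0.8607
Per-period rate: rΔt = 0.12·0.25 = 0.03, so R = e^0.03 = 1.0305
Risk-neutral probability p = (e^0.03 − 0.8607)/(1.1618 − 0.8607) = 0.1697/0.3011 = 0.5637
Terminal stock prices: S_uu = 162, S_ud = 120, S_dd = 88.9
Terminal payoffs (S − K): max(40.98, 0) = 40.98, max(-1, 0) = 0, max(-32.1, 0) = 0
Node u (S = 139.4): V_u = e^(−0.03)·[0.5637·40.9831 + 0.4363·0.0000] = 22.4196
Node d (S = 103.3): V_d = e^(−0.03)·[0.5637·0.0000 + 0.4363·0.0000] = 0.0000
Node 0 (S = 120): V_0 = e^(−0.03)·[0.5637·22.4196 + 0.4363·0.0000] = 12.2645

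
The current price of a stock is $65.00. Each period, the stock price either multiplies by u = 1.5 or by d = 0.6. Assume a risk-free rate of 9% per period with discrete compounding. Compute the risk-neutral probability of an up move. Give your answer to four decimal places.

Risk-neutral probability p = (1 + 0.09 − 0.6)/(1.5 − 0.6) = 0.4900/0.9000 = 0.5444

p = 0.5444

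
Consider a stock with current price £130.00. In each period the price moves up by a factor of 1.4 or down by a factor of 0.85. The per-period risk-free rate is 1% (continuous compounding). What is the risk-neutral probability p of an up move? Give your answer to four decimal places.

Risk-neutral probability p = (e^0.01 − 0.85)/(1.4 − 0.85) = 0.1601/0.5500 = 0.2910

p = 0.2910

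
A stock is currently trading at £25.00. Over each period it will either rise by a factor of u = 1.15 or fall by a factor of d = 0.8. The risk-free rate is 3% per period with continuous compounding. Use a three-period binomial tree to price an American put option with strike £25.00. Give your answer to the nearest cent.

£2.12

Risk-neutral probability p = (e^0.03 − 0.8)/(1.15 − 0.8) = 0.2305/0.3500 = 0.6584
Terminal stock prices: S_uuu = 38.02, S_uud = 26.45, S_udd = 18.4, S_ddd = 12.8
Terminal payoffs (K − S): max(-13.02, 0) = 0, max(-1.45, 0) = 0, max(6.6, 0) = 6.6, max(12.2, 0) = 12.2
Node uu (S = 33.06): continuation = e^(−0.03)·[0.6584·0.0000 + 0.3416·0.0000] = 0.0000; exercise value = 0.0000 ≤ continuation, so V_uu = 0.0000
Node ud (S = 23): continuation = e^(−0.03)·[0.6584·0.0000 + 0.3416·6.6000] = 2.1877; exercise value = 2.0000 ≤ continuation, so V_ud = 2.1877
Node dd (S = 16): continuation = e^(−0.03)·[0.6584·6.6000 + 0.3416·12.2000] = 8.2611; exercise value = 9.0000 > continuation, so V_dd = 9.0000 (exercise)
Node u (S = 28.75): continuation = e^(−0.03)·[0.6584·0.0000 + 0.3416·2.1877] = 0.7251; exercise value = 0.0000 ≤ continuation, so V_u = 0.7251
Node d (S = 20): continuation = e^(−0.03)·[0.6584·2.1877 + 0.3416·9.0000] = 4.3811; exercise value = 5.0000 > continuation, so V_d = 5.0000 (exercise)
Node 0 (S = 25): continuation = e^(−0.03)·[0.6584·0.7251 + 0.3416·5.0000] = 2.1207; exercise value = 0.0000 ≤ continuation, so V_0 = 2.1207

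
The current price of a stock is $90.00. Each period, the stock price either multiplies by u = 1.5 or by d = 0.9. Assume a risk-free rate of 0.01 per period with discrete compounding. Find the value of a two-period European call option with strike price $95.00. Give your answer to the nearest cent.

Risk-neutral probability p = (1 + 0.01 − 0.9)/(1.5 − 0.9) = 0.1100/0.6000 = 0.1833
Terminal stock prices: S_uu = 202.5, S_ud = 121.5, S_dd = 72.9
Terminal payoffs (S − K): max(107.5, 0) = 107.5, max(26.5, 0) = 26.5, max(-22.1, 0) = 0
Node u (S = 135): V_u = 1/1.01·[0.1833·107.5000 + 0.8167·26.5000] = 40.9406
Node d (S = 81): V_d = 1/1.01·[0.1833·26.5000 + 0.8167·0.0000] = 4.8102
Node 0 (S = 90): V_0 = 1/1.01·[0.1833·40.9406 + 0.8167·4.8102] = 11.3209

$11.32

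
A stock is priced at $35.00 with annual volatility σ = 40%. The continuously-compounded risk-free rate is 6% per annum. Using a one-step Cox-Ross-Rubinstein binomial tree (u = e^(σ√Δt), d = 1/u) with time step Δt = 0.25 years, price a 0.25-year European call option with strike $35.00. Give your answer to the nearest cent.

$3.72

CRR parameters: u = e^(σ√Δt) = e^(0.4·√0.25) = 1.2214, d = 1/u = 0.8187
Per-period rate: rΔt = 0.06·0.25 = 0.015, so R = e^0.015 = 1.0151
Risk-neutral probability p = (e^0.015 − 0.8187)/(1.2214 − 0.8187) = 0.1964/0.4027 = 0.4877
Terminal stock prices: S_u = 42.75, S_d = 28.66
Terminal payoffs (S − K): max(7.749, 0) = 7.749, max(-6.344, 0) = 0
Node 0 (S = 35): V_0 = e^(−0.015)·[0.4877·7.7491 + 0.5123·0.0000] = 3.7230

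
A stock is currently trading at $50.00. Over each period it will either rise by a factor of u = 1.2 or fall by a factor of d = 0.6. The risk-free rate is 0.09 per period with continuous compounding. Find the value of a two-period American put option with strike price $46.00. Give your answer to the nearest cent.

Risk-neutral probability p = (e^0.09 − 0.6)/(1.2 − 0.6) = 0.4942/0.6000 = 0.8236
Terminal stock prices: S_uu = 72, S_ud = 36, S_dd = 18
Terminal payoffs (K − S): max(-26, 0) = 0, max(10, 0) = 10, max(28, 0) = 28
Node u (S = 60): continuation = e^(−0.09)·[0.8236·0.0000 + 0.1764·10.0000] = 1.6120; exercise value = 0.0000 ≤ continuation, so V_u = 1.6120
Node d (S = 30): continuation = e^(−0.09)·[0.8236·10.0000 + 0.1764·28.0000] = 12.0408; exercise value = 16.0000 > continuation, so V_d = 16.0000 (exercise)
Node 0 (S = 50): continuation = e^(−0.09)·[0.8236·1.6120 + 0.1764·16.0000] = 3.7925; exercise value = 0.0000 ≤ continuation, so V_0 = 3.7925

$3.79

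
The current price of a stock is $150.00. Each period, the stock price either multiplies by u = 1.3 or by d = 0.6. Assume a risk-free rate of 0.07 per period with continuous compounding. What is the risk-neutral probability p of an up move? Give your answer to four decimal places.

Risk-neutral probability p = (e^0.07 − 0.6)/(1.3 − 0.6) = 0.4725/0.7000 = 0.6750

p = 0.6750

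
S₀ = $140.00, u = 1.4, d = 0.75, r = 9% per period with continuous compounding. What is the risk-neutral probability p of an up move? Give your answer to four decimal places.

Risk-neutral probability p = (e^0.09 − 0.75)/(1.4 − 0.75) = 0.3442/0.6500 = 0.5295

p = 0.5295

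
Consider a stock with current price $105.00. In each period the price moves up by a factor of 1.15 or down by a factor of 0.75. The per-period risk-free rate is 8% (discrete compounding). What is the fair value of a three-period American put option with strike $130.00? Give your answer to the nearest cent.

Risk-neutral probability p = (1 + 0.08 − 0.75)/(1.15 − 0.75) = 0.3300/0.4000 = 0.8250
Terminal stock prices: S_uuu = 159.7, S_uud = 104.1, S_udd = 67.92, S_ddd = 44.3
Terminal payoffs (K − S): max(-29.69, 0) = 0, max(25.85, 0) = 25.85, max(62.08, 0) = 62.08, max(85.7, 0) = 85.7
Node uu (S = 138.9): continuation = 1/1.08·[0.8250·0.0000 + 0.1750·25.8531] = 4.1892; exercise value = 0.0000 ≤ continuation, so V_uu = 4.1892
Node ud (S = 90.56): continuation = 1/1.08·[0.8250·25.8531 + 0.1750·62.0781] = 29.8079; exercise value = 39.4375 > continuation, so V_ud = 39.4375 (exercise)
Node dd (S = 59.06): continuation = 1/1.08·[0.8250·62.0781 + 0.1750·85.7031] = 61.3079; exercise value = 70.9375 > continuation, so V_dd = 70.9375 (exercise)
Node u (S = 120.7): continuation = 1/1.08·[0.8250·4.1892 + 0.1750·39.4375] = 9.5904; exercise value = 9.2500 ≤ continuation, so V_u = 9.5904
Node d (S = 78.75): continuation = 1/1.08·[0.8250·39.4375 + 0.1750·70.9375] = 41.6204; exercise value = 51.2500 > continuation, so V_d = 51.2500 (exercise)
Node 0 (S = 105): continuation = 1/1.08·[0.8250·9.5904 + 0.1750·51.2500] = 15.6304; exercise value = 25.0000 > continuation, so V_0 = 25.0000 (exercise)

$25.00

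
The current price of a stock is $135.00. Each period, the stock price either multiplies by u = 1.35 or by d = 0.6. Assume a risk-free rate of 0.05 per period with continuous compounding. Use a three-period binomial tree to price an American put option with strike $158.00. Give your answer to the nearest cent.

Risk-neutral probability p = (e^0.05 − 0.6)/(1.35 − 0.6) = 0.4513/0.7500 = 0.6017
Terminal stock prices: S_uuu = 332.2, S_uud = 147.6, S_udd = 65.61, S_ddd = 29.16
Terminal payoffs (K − S): max(-174.2, 0) = 0, max(10.38, 0) = 10.38, max(92.39, 0) = 92.39, max(128.8, 0) = 128.8
Node uu (S = 246): continuation = e^(−0.05)·[0.6017·0.0000 + 0.3983·10.3775] = 3.9318; exercise value = 0.0000 ≤ continuation, so V_uu = 3.9318
Node ud (S = 109.3): continuation = e^(−0.05)·[0.6017·10.3775 + 0.3983·92.3900] = 40.9442; exercise value = 48.6500 > continuation, so V_ud = 48.6500 (exercise)
Node dd (S = 48.6): continuation = e^(−0.05)·[0.6017·92.3900 + 0.3983·128.8400] = 101.6942; exercise value = 109.4000 > continuation, so V_dd = 109.4000 (exercise)
Node u (S = 182.2): continuation = e^(−0.05)·[0.6017·3.9318 + 0.3983·48.6500] = 20.6829; exercise value = 0.0000 ≤ continuation, so V_u = 20.6829
Node d (S = 81): continuation = e^(−0.05)·[0.6017·48.6500 + 0.3983·109.4000] = 69.2942; exercise value = 77.0000 > continuation, so V_d = 77.0000 (exercise)
Node 0 (S = 135): continuation = e^(−0.05)·[0.6017·20.6829 + 0.3983·77.0000] = 41.0116; exercise value = 23.0000 ≤ continuation, so V_0 = 41.0116

$41.01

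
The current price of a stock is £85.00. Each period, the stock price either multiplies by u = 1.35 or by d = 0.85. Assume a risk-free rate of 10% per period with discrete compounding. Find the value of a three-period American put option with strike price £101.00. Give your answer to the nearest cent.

£16.00

Risk-neutral probability p = (1 + 0.1 − 0.85)/(1.35 − 0.85) = 0.2500/0.5000 = 0.5000
Terminal stock prices: S_uuu = 209.1, S_uud = 131.7, S_udd = 82.91, S_ddd = 52.2
Terminal payoffs (K − S): max(-108.1, 0) = 0, max(-30.68, 0) = 0, max(18.09, 0) = 18.09, max(48.8, 0) = 48.8
Node uu (S = 154.9): continuation = 1/1.1·[0.5000·0.0000 + 0.5000·0.0000] = 0.0000; exercise value = 0.0000 ≤ continuation, so V_uu = 0.0000
Node ud (S = 97.54): continuation = 1/1.1·[0.5000·0.0000 + 0.5000·18.0931] = 8.2241; exercise value = 3.4625 ≤ continuation, so V_ud = 8.2241
Node dd (S = 61.41): continuation = 1/1.1·[0.5000·18.0931 + 0.5000·48.7994] = 30.4057; exercise value = 39.5875 > continuation, so V_dd = 39.5875 (exercise)
Node u (S = 114.8): continuation = 1/1.1·[0.5000·0.0000 + 0.5000·8.2241] = 3.7382; exercise value = 0.0000 ≤ continuation, so V_u = 3.7382
Node d (S = 72.25): continuation = 1/1.1·[0.5000·8.2241 + 0.5000·39.5875] = 21.7326; exercise value = 28.7500 > continuation, so V_d = 28.7500 (exercise)
Node 0 (S = 85): continuation = 1/1.1·[0.5000·3.7382 + 0.5000·28.7500] = 14.7674; exercise value = 16.0000 > continuation, so V_0 = 16.0000 (exercise)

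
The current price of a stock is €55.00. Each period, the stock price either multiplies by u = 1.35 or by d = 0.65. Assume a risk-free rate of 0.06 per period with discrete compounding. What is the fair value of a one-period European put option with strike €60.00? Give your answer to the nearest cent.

Risk-neutral probability p = (1 + 0.06 − 0.65)/(1.35 − 0.65) = 0.4100/0.7000 = 0.5857
Terminal stock prices: S_u = 74.25, S_d = 35.75
Terminal payoffs (K − S): max(-14.25, 0) = 0, max(24.25, 0) = 24.25
Node 0 (S = 55): V_0 = 1/1.06·[0.5857·0.0000 + 0.4143·24.2500] = 9.4778

€9.48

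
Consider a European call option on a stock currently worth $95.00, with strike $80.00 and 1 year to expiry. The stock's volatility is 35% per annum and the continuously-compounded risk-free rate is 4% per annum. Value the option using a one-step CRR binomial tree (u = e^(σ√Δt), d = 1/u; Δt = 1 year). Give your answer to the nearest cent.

$24.78

CRR parameters: u = e^(σ√Δt) = e^(0.35·√1) = 1.4191, d = 1/u = 0.7047
Per-period rate: rΔt = 0.04·1 = 0.04, so R = e^0.04 = 1.0408
Risk-neutral probability p = (e^0.04 − 0.7047)/(1.4191 − 0.7047) = 0.3361/0.7144 = 0.4705
Terminal stock prices: S_u = 134.8, S_d = 66.95
Terminal payoffs (S − K): max(54.81, 0) = 54.81, max(-13.05, 0) = 0
Node 0 (S = 95): V_0 = e^(−0.04)·[0.4705·54.8114 + 0.5295·0.0000] = 24.7781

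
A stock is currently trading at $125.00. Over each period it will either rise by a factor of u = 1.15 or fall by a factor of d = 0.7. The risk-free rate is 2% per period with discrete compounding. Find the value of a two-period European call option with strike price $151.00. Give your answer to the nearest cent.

Risk-neutral probability p = (1 + 0.02 − 0.7)/(1.15 − 0.7) = 0.3200/0.4500 = 0.7111
Terminal stock prices: S_uu = 165.3, S_ud = 100.6, S_dd = 61.25
Terminal payoffs (S − K): max(14.31, 0) = 14.31, max(-50.38, 0) = 0, max(-89.75, 0) = 0
Node u (S = 143.8): V_u = 1/1.02·[0.7111·14.3125 + 0.2889·0.0000] = 9.9782
Node d (S = 87.5): V_d = 1/1.02·[0.7111·0.0000 + 0.2889·0.0000] = 0.0000
Node 0 (S = 125): V_0 = 1/1.02·[0.7111·9.9782 + 0.2889·0.0000] = 6.9565

$6.96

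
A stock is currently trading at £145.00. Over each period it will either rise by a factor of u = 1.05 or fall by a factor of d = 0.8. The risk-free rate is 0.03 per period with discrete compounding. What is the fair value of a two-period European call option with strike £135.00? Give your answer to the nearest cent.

Risk-neutral probability p = (1 + 0.03 − 0.8)/(1.05 − 0.8) = 0.2300/0.2500 = 0.9200
Terminal stock prices: S_uu = 159.9, S_ud = 121.8, S_dd = 92.8
Terminal payoffs (S − K): max(24.86, 0) = 24.86, max(-13.2, 0) = 0, max(-42.2, 0) = 0
Node u (S = 152.2): V_u = 1/1.03·[0.9200·24.8625 + 0.0800·0.0000] = 22.2073
Node d (S = 116): V_d = 1/1.03·[0.9200·0.0000 + 0.0800·0.0000] = 0.0000
Node 0 (S = 145): V_0 = 1/1.03·[0.9200·22.2073 + 0.0800·0.0000] = 19.8356

£19.84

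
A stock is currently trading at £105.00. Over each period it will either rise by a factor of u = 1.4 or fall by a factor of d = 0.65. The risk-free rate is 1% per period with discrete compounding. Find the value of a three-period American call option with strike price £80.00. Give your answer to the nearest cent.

£41.10

Risk-neutral probability p = (1 + 0.01 − 0.65)/(1.4 − 0.65) = 0.3600/0.7500 = 0.4800
Terminal stock prices: S_uuu = 288.1, S_uud = 133.8, S_udd = 62.11, S_ddd = 28.84
Terminal payoffs (S − K): max(208.1, 0) = 208.1, max(53.77, 0) = 53.77, max(-17.89, 0) = 0, max(-51.16, 0) = 0
Node uu (S = 205.8): continuation = 1/1.01·[0.4800·208.1200 + 0.5200·53.7700] = 126.5921; exercise value = 125.8000 ≤ continuation, so V_uu = 126.5921
Node ud (S = 95.55): continuation = 1/1.01·[0.4800·53.7700 + 0.5200·0.0000] = 25.5541; exercise value = 15.5500 ≤ continuation, so V_ud = 25.5541
Node dd (S = 44.36): continuation = 1/1.01·[0.4800·0.0000 + 0.5200·0.0000] = 0.0000; exercise value = 0.0000 ≤ continuation, so V_dd = 0.0000
Node u (S = 147): continuation = 1/1.01·[0.4800·126.5921 + 0.5200·25.5541] = 73.3191; exercise value = 67.0000 ≤ continuation, so V_u = 73.3191
Node d (S = 68.25): continuation = 1/1.01·[0.4800·25.5541 + 0.5200·0.0000] = 12.1445; exercise value = 0.0000 ≤ continuation, so V_d = 12.1445
Node 0 (S = 105): continuation = 1/1.01·[0.4800·73.3191 + 0.5200·12.1445] = 41.0973; exercise value = 25.0000 ≤ continuation, so V_0 = 41.0973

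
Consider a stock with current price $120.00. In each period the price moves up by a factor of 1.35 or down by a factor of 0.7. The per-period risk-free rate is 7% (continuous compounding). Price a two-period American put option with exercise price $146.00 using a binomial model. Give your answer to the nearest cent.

Risk-neutral probability p = (e^0.07 − 0.7)/(1.35 − 0.7) = 0.3725/0.6500 = 0.5731
Terminal stock prices: S_uu = 218.7, S_ud = 113.4, S_dd = 58.8
Terminal payoffs (K − S): max(-72.7, 0) = 0, max(32.6, 0) = 32.6, max(87.2, 0) = 87.2
Node u (S = 162): continuation = e^(−0.07)·[0.5731·0.0000 + 0.4269·32.6000] = 12.9764; exercise value = 0.0000 ≤ continuation, so V_u = 12.9764
Node d (S = 84): continuation = e^(−0.07)·[0.5731·32.6000 + 0.4269·87.2000] = 52.1295; exercise value = 62.0000 > continuation, so V_d = 62.0000 (exercise)
Node 0 (S = 120): continuation = e^(−0.07)·[0.5731·12.9764 + 0.4269·62.0000] = 31.6129; exercise value = 26.0000 ≤ continuation, so V_0 = 31.6129

$31.61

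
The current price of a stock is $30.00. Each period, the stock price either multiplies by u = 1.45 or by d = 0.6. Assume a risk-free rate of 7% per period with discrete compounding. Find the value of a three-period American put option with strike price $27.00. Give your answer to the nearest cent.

Risk-neutral probability p = (1 + 0.07 − 0.6)/(1.45 − 0.6) = 0.4700/0.8500 = 0.5529
Terminal stock prices: S_uuu = 91.46, S_uud = 37.84, S_udd = 15.66, S_ddd = 6.48
Terminal payoffs (K − S): max(-64.46, 0) = 0, max(-10.84, 0) = 0, max(11.34, 0) = 11.34, max(20.52, 0) = 20.52
Node uu (S = 63.08): continuation = 1/1.07·[0.5529·0.0000 + 0.4471·0.0000] = 0.0000; exercise value = 0.0000 ≤ continuation, so V_uu = 0.0000
Node ud (S = 26.1): continuation = 1/1.07·[0.5529·0.0000 + 0.4471·11.3400] = 4.7380; exercise value = 0.9000 ≤ continuation, so V_ud = 4.7380
Node dd (S = 10.8): continuation = 1/1.07·[0.5529·11.3400 + 0.4471·20.5200] = 14.4336; exercise value = 16.2000 > continuation, so V_dd = 16.2000 (exercise)
Node u (S = 43.5): continuation = 1/1.07·[0.5529·0.0000 + 0.4471·4.7380] = 1.9796; exercise value = 0.0000 ≤ continuation, so V_u = 1.9796
Node d (S = 18): continuation = 1/1.07·[0.5529·4.7380 + 0.4471·16.2000] = 9.2170; exercise value = 9.0000 ≤ continuation, so V_d = 9.2170
Node 0 (S = 30): continuation = 1/1.07·[0.5529·1.9796 + 0.4471·9.2170] = 4.8740; exercise value = 0.0000 ≤ continuation, so V_0 = 4.8740

$4.87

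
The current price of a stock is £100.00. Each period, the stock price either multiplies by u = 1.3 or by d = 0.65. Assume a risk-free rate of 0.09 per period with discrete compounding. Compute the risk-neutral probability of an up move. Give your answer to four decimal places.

Risk-neutral probability p = (1 + 0.09 − 0.65)/(1.3 − 0.65) = 0.4400/0.6500 = 0.6769

p = 0.6769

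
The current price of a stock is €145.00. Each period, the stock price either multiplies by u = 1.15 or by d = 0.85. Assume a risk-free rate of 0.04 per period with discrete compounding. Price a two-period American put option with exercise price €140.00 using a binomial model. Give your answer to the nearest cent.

€5.91

Risk-neutral probability p = (1 + 0.04 − 0.85)/(1.15 − 0.85) = 0.1900/0.3000 = 0.6333
Terminal stock prices: S_uu = 191.8, S_ud = 141.7, S_dd = 104.8
Terminal payoffs (K − S): max(-51.76, 0) = 0, max(-1.737, 0) = 0, max(35.24, 0) = 35.24
Node u (S = 166.8): continuation = 1/1.04·[0.6333·0.0000 + 0.3667·0.0000] = 0.0000; exercise value = 0.0000 ≤ continuation, so V_u = 0.0000
Node d (S = 123.2): continuation = 1/1.04·[0.6333·0.0000 + 0.3667·35.2375] = 12.4235; exercise value = 16.7500 > continuation, so V_d = 16.7500 (exercise)
Node 0 (S = 145): continuation = 1/1.04·[0.6333·0.0000 + 0.3667·16.7500] = 5.9054; exercise value = 0.0000 ≤ continuation, so V_0 = 5.9054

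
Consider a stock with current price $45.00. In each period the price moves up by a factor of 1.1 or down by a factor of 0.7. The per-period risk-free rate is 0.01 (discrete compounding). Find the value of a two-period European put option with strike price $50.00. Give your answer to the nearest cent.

$6.63

Risk-neutral probability p = (1 + 0.01 − 0.7)/(1.1 − 0.7) = 0.3100/0.4000 = 0.7750
Terminal stock prices: S_uu = 54.45, S_ud = 34.65, S_dd = 22.05
Terminal payoffs (K − S): max(-4.45, 0) = 0, max(15.35, 0) = 15.35, max(27.95, 0) = 27.95
Node u (S = 49.5): V_u = 1/1.01·[0.7750·0.0000 + 0.2250·15.3500] = 3.4196
Node d (S = 31.5): V_d = 1/1.01·[0.7750·15.3500 + 0.2250·27.9500] = 18.0050
Node 0 (S = 45): V_0 = 1/1.01·[0.7750·3.4196 + 0.2250·18.0050] = 6.6349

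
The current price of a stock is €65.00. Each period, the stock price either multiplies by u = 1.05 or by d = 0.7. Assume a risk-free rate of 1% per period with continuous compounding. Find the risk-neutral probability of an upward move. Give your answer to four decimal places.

Risk-neutral probability p = (e^0.01 − 0.7)/(1.05 − 0.7) = 0.3101/0.3500 = 0.8859

p = 0.8859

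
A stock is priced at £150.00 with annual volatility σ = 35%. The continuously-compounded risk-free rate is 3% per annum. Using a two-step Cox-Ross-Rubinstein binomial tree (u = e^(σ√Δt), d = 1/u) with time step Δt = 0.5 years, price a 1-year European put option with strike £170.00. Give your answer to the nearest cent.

£31.19

CRR parameters: u = e^(σ√Δt) = e^(0.35·√0.5) = 1.2808, d = 1/u = 0.7808
Per-period rate: rΔt = 0.03·0.5 = 0.015, so R = e^0.015 = 1.0151
Risk-neutral probability p = (e^0.015 − 0.7808)/(1.2808 − 0.7808) = 0.2344/0.5000 = 0.4687
Terminal stock prices: S_uu = 246.1, S_ud = 150, S_dd = 91.44
Terminal payoffs (K − S): max(-76.07, 0) = 0, max(20, 0) = 20, max(78.56, 0) = 78.56
Node u (S = 192.1): V_u = e^(−0.015)·[0.4687·0.0000 + 0.5313·20.0000] = 10.4685
Node d (S = 117.1): V_d = e^(−0.015)·[0.4687·20.0000 + 0.5313·78.5621] = 50.3550
Node 0 (S = 150): V_0 = e^(−0.015)·[0.4687·10.4685 + 0.5313·50.3550] = 31.1902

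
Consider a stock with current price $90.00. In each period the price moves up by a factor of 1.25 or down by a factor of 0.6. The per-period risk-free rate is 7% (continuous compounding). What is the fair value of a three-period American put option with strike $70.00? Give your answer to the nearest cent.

Risk-neutral probability p = (e^0.07 − 0.6)/(1.25 − 0.6) = 0.4725/0.6500 = 0.7269
Terminal stock prices: S_uuu = 175.8, S_uud = 84.38, S_udd = 40.5, S_ddd = 19.44
Terminal payoffs (K − S): max(-105.8, 0) = 0, max(-14.38, 0) = 0, max(29.5, 0) = 29.5, max(50.56, 0) = 50.56
Node uu (S = 140.6): continuation = e^(−0.07)·[0.7269·0.0000 + 0.2731·0.0000] = 0.0000; exercise value = 0.0000 ≤ continuation, so V_uu = 0.0000
Node ud (S = 67.5): continuation = e^(−0.07)·[0.7269·0.0000 + 0.2731·29.5000] = 7.5108; exercise value = 2.5000 ≤ continuation, so V_ud = 7.5108
Node dd (S = 32.4): continuation = e^(−0.07)·[0.7269·29.5000 + 0.2731·50.5600] = 32.8676; exercise value = 37.6000 > continuation, so V_dd = 37.6000 (exercise)
Node u (S = 112.5): continuation = e^(−0.07)·[0.7269·0.0000 + 0.2731·7.5108] = 1.9123; exercise value = 0.0000 ≤ continuation, so V_u = 1.9123
Node d (S = 54): continuation = e^(−0.07)·[0.7269·7.5108 + 0.2731·37.6000] = 14.6638; exercise value = 16.0000 > continuation, so V_d = 16.0000 (exercise)
Node 0 (S = 90): continuation = e^(−0.07)·[0.7269·1.9123 + 0.2731·16.0000] = 5.3698; exercise value = 0.0000 ≤ continuation, so V_0 = 5.3698

$5.37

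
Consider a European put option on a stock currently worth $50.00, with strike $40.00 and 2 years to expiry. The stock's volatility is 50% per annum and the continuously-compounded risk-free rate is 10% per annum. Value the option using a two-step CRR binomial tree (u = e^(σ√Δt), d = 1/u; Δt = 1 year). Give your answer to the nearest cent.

$4.81

CRR parameters: u = e^(σ√Δt) = e^(0.5·√1) = 1.6487, d = 1/u = 0.6065
Per-period rate: rΔt = 0.1·1 = 0.1, so R = e^0.1 = 1.1052
Risk-neutral probability p = (e^0.1 − 0.6065)/(1.6487 − 0.6065) = 0.4986/1.0422 = 0.4785
Terminal stock prices: S_uu = 135.9, S_ud = 50, S_dd = 18.39
Terminal payoffs (K − S): max(-95.91, 0) = 0, max(-10, 0) = 0, max(21.61, 0) = 21.61
Node u (S = 82.44): V_u = e^(−0.1)·[0.4785·0.0000 + 0.5215·0.0000] = 0.0000
Node d (S = 30.33): V_d = e^(−0.1)·[0.4785·0.0000 + 0.5215·21.6060] = 10.1962
Node 0 (S = 50): V_0 = e^(−0.1)·[0.4785·0.0000 + 0.5215·10.1962] = 4.8117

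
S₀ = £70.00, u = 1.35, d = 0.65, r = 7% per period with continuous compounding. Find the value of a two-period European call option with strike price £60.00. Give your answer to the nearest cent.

£22.00

Risk-neutral probability p = (e^0.07 − 0.65)/(1.35 − 0.65) = 0.4225/0.7000 = 0.6036
Terminal stock prices: S_uu = 127.6, S_ud = 61.43, S_dd = 29.58
Terminal payoffs (S − K): max(67.58, 0) = 67.58, max(1.425, 0) = 1.425, max(-30.42, 0) = 0
Node u (S = 94.5): V_u = e^(−0.07)·[0.6036·67.5750 + 0.3964·1.4250] = 38.5564
Node d (S = 45.5): V_d = e^(−0.07)·[0.6036·1.4250 + 0.3964·0.0000] = 0.8020
Node 0 (S = 70): V_0 = e^(−0.07)·[0.6036·38.5564 + 0.3964·0.8020] = 21.9951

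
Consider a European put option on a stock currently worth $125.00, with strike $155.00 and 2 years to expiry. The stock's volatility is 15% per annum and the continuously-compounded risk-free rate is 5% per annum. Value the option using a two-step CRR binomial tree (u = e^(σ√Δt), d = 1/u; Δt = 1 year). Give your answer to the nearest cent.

CRR parameters: u = e^(σ√Δt) = e^(0.15·√1) = 1.1618, d = 1/u = 0.8607
Per-period rate: rΔt = 0.05·1 = 0.05, so R = e^0.05 = 1.0513
Risk-neutral probability p = (e^0.05 − 0.8607)/(1.1618 − 0.8607) = 0.1906/0.3011 = 0.6328
Terminal stock prices: S_uu = 168.7, S_ud = 125, S_dd = 92.6
Terminal payoffs (K − S): max(-13.73, 0) = 0, max(30, 0) = 30, max(62.4, 0) = 62.4
Node u (S = 145.2): V_u = e^(−0.05)·[0.6328·0.0000 + 0.3672·30.0000] = 10.4778
Node d (S = 107.6): V_d = e^(−0.05)·[0.6328·30.0000 + 0.3672·62.3977] = 39.8521
Node 0 (S = 125): V_0 = e^(−0.05)·[0.6328·10.4778 + 0.3672·39.8521] = 20.2260

$20.23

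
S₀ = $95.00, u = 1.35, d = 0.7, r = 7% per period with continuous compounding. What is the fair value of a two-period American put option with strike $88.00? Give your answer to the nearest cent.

Risk-neutral probability p = (e^0.07 − 0.7)/(1.35 − 0.7) = 0.3725/0.6500 = 0.5731
Terminal stock prices: S_uu = 173.1, S_ud = 89.77, S_dd = 46.55
Terminal payoffs (K − S): max(-85.14, 0) = 0, max(-1.775, 0) = 0, max(41.45, 0) = 41.45
Node u (S = 128.2): continuation = e^(−0.07)·[0.5731·0.0000 + 0.4269·0.0000] = 0.0000; exercise value = 0.0000 ≤ continuation, so V_u = 0.0000
Node d (S = 66.5): continuation = e^(−0.07)·[0.5731·0.0000 + 0.4269·41.4500] = 16.4991; exercise value = 21.5000 > continuation, so V_d = 21.5000 (exercise)
Node 0 (S = 95): continuation = e^(−0.07)·[0.5731·0.0000 + 0.4269·21.5000] = 8.5580; exercise value = 0.0000 ≤ continuation, so V_0 = 8.5580

$8.56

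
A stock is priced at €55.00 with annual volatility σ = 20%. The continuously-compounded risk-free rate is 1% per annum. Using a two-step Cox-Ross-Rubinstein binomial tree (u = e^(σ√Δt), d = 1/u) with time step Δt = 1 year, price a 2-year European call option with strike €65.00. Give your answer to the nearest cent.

€3.77

CRR parameters: u = e^(σ√Δt) = e^(0.2·√1) = 1.2214, d = 1/u = 0.8187
Per-period rate: rΔt = 0.01·1 = 0.01, so R = e^0.01 = 1.0101
Risk-neutral probability p = (e^0.01 − 0.8187)/(1.2214 − 0.8187) = 0.1913/0.4027 = 0.4751
Terminal stock prices: S_uu = 82.05, S_ud = 55, S_dd = 36.87
Terminal payoffs (S − K): max(17.05, 0) = 17.05, max(-10, 0) = 0, max(-28.13, 0) = 0
Node u (S = 67.18): V_u = e^(−0.01)·[0.4751·17.0504 + 0.5249·0.0000] = 8.0204
Node d (S = 45.03): V_d = e^(−0.01)·[0.4751·0.0000 + 0.5249·0.0000] = 0.0000
Node 0 (S = 55): V_0 = e^(−0.01)·[0.4751·8.0204 + 0.5249·0.0000] = 3.7728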